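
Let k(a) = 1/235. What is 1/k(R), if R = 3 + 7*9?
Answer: 235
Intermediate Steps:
R = 66 (R = 3 + 63 = 66)
k(a) = 1/235
1/k(R) = 1/(1/235) = 235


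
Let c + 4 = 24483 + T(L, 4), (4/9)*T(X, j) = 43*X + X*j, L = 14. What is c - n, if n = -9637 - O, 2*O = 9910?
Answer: 81103/2 ≈ 40552.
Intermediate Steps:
O = 4955 (O = (½)*9910 = 4955)
T(X, j) = 387*X/4 + 9*X*j/4 (T(X, j) = 9*(43*X + X*j)/4 = 387*X/4 + 9*X*j/4)
c = 51919/2 (c = -4 + (24483 + (9/4)*14*(43 + 4)) = -4 + (24483 + (9/4)*14*47) = -4 + (24483 + 2961/2) = -4 + 51927/2 = 51919/2 ≈ 25960.)
n = -14592 (n = -9637 - 1*4955 = -9637 - 4955 = -14592)
c - n = 51919/2 - 1*(-14592) = 51919/2 + 14592 = 81103/2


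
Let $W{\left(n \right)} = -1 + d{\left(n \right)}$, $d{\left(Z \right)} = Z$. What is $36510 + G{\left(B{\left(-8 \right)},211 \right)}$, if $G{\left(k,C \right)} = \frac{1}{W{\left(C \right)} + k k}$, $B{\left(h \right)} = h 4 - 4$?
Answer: $\frac{54984061}{1506} \approx 36510.0$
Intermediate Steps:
$B{\left(h \right)} = -4 + 4 h$ ($B{\left(h \right)} = 4 h - 4 = -4 + 4 h$)
$W{\left(n \right)} = -1 + n$
$G{\left(k,C \right)} = \frac{1}{-1 + C + k^{2}}$ ($G{\left(k,C \right)} = \frac{1}{\left(-1 + C\right) + k k} = \frac{1}{\left(-1 + C\right) + k^{2}} = \frac{1}{-1 + C + k^{2}}$)
$36510 + G{\left(B{\left(-8 \right)},211 \right)} = 36510 + \frac{1}{-1 + 211 + \left(-4 + 4 \left(-8\right)\right)^{2}} = 36510 + \frac{1}{-1 + 211 + \left(-4 - 32\right)^{2}} = 36510 + \frac{1}{-1 + 211 + \left(-36\right)^{2}} = 36510 + \frac{1}{-1 + 211 + 1296} = 36510 + \frac{1}{1506} = \frac{54984061}{1506}$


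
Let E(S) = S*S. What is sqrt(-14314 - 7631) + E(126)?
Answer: 15876 + I*sqrt(21945) ≈ 15876.0 + 148.14*I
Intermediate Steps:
E(S) = S**2
sqrt(-14314 - 7631) + E(126) = sqrt(-14314 - 7631) + 126**2 = sqrt(-21945) + 15876 = I*sqrt(21945) + 15876 = 15876 + I*sqrt(21945)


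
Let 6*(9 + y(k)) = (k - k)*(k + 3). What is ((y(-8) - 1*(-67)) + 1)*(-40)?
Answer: -2360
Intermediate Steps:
y(k) = -9 (y(k) = -9 + ((k - k)*(k + 3))/6 = -9 + (0*(3 + k))/6 = -9 + (⅙)*0 = -9 + 0 = -9)
((y(-8) - 1*(-67)) + 1)*(-40) = ((-9 - 1*(-67)) + 1)*(-40) = ((-9 + 67) + 1)*(-40) = (58 + 1)*(-40) = 59*(-40) = -2360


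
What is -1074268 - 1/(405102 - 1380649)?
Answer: -1047998924595/975547 ≈ -1.0743e+6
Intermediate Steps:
-1074268 - 1/(405102 - 1380649) = -1074268 - 1/(-975547) = -1074268 - 1*(-1/975547) = -1074268 + 1/975547 = -1047998924595/975547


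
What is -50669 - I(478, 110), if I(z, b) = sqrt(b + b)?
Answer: -50669 - 2*sqrt(55) ≈ -50684.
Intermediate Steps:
I(z, b) = sqrt(2)*sqrt(b) (I(z, b) = sqrt(2*b) = sqrt(2)*sqrt(b))
-50669 - I(478, 110) = -50669 - sqrt(2)*sqrt(110) = -50669 - 2*sqrt(55)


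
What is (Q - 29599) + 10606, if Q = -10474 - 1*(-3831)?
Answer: -25636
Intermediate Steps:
Q = -6643 (Q = -10474 + 3831 = -6643)
(Q - 29599) + 10606 = (-6643 - 29599) + 10606 = -36242 + 10606 = -25636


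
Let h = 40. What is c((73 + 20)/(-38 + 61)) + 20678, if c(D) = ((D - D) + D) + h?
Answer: 476607/23 ≈ 20722.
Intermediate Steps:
c(D) = 40 + D (c(D) = ((D - D) + D) + 40 = (0 + D) + 40 = D + 40 = 40 + D)
c((73 + 20)/(-38 + 61)) + 20678 = (40 + (73 + 20)/(-38 + 61)) + 20678 = (40 + 93/23) + 20678 = 1013/23 + 20678 = 476607/23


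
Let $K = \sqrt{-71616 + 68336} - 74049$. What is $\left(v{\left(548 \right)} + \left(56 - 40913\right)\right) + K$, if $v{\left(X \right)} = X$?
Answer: $-114358 + 4 i \sqrt{205} \approx -1.1436 \cdot 10^{5} + 57.271 i$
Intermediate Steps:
$K = -74049 + 4 i \sqrt{205}$ ($K = \sqrt{-3280} - 74049 = 4 i \sqrt{205} - 74049 = -74049 + 4 i \sqrt{205} \approx -74049.0 + 57.271 i$)
$\left(v{\left(548 \right)} + \left(56 - 40913\right)\right) + K = \left(548 + \left(56 - 40913\right)\right) - \left(74049 - 4 i \sqrt{205}\right) = \left(548 - 40857\right) - \left(74049 - 4 i \sqrt{205}\right) = -40309 - \left(74049 - 4 i \sqrt{205}\right) = -114358 + 4 i \sqrt{205}$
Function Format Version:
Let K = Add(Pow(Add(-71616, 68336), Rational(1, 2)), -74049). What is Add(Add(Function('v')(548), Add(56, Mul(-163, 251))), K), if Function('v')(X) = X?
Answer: Add(-114358, Mul(4, I, Pow(205, Rational(1, 2)))) ≈ Add(-1.1436e+5, Mul(57.271, I))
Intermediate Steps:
K = Add(-74049, Mul(4, I, Pow(205, Rational(1, 2)))) (K = Add(Pow(-3280, Rational(1, 2)), -74049) = Add(Mul(4, I, Pow(205, Rational(1, 2))), -74049) = Add(-74049, Mul(4, I, Pow(205, Rational(1, 2)))) ≈ Add(-74049., Mul(57.271, I)))
Add(Add(Function('v')(548), Add(56, Mul(-163, 251))), K) = Add(Add(548, Add(56, Mul(-163, 251))), Add(-74049, Mul(4, I, Pow(205, Rational(1, 2))))) = Add(Add(548, Add(56, -40913)), Add(-74049, Mul(4, I, Pow(205, Rational(1, 2))))) = Add(Add(548, -40857), Add(-74049, Mul(4, I, Pow(205, Rational(1, 2))))) = Add(-40309, Add(-74049, Mul(4, I, Pow(205, Rational(1, 2))))) = Add(-114358, Mul(4, I, Pow(205, Rational(1, 2))))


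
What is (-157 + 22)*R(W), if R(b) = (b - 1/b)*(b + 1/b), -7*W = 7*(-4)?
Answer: -34425/16 ≈ -2151.6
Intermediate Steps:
W = 4 (W = -(-4) = -1/7*(-28) = 4)
R(b) = (b + 1/b)*(b - 1/b)
(-157 + 22)*R(W) = (-157 + 22)*((-1 + 4**4)/4**2) = -135*(-1 + 256)/16 = -135*255/16 = -34425/16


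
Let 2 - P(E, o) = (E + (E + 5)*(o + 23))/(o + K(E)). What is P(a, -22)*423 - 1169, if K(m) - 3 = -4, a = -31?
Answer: -31540/23 ≈ -1371.3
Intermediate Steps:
K(m) = -1 (K(m) = 3 - 4 = -1)
P(E, o) = 2 - (E + (5 + E)*(23 + o))/(-1 + o) (P(E, o) = 2 - (E + (E + 5)*(o + 23))/(o - 1) = 2 - (E + (5 + E)*(23 + o))/(-1 + o))
P(a, -22)*423 - 1169 = ((-117 - 24*(-31) - 3*(-22) - 1*(-31)*(-22))/(-1 - 22))*423 - 1169 = ((-117 + 744 + 66 - 682)/(-23))*423 - 1169 = -1/23*11*423 - 1169 = -11/23*423 - 1169 = -4653/23 - 1169 = -31540/23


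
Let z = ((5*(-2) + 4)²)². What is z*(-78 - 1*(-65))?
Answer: -16848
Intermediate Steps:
z = 1296 (z = ((-10 + 4)²)² = ((-6)²)² = 36² = 1296)
z*(-78 - 1*(-65)) = 1296*(-78 - 1*(-65)) = 1296*(-78 + 65) = 1296*(-13) = -16848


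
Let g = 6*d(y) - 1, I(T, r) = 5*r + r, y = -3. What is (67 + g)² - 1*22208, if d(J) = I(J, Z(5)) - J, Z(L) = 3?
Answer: 14656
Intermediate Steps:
I(T, r) = 6*r
d(J) = 18 - J (d(J) = 6*3 - J = 18 - J)
g = 125 (g = 6*(18 - 1*(-3)) - 1 = 6*(18 + 3) - 1 = 6*21 - 1 = 126 - 1 = 125)
(67 + g)² - 1*22208 = (67 + 125)² - 1*22208 = 192² - 22208 = 36864 - 22208 = 14656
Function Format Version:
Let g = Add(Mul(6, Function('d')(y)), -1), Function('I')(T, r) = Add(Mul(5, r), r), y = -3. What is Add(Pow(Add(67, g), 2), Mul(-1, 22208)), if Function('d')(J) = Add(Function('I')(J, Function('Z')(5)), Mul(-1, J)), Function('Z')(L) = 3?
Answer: 14656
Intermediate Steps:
Function('I')(T, r) = Mul(6, r)
Function('d')(J) = Add(18, Mul(-1, J)) (Function('d')(J) = Add(Mul(6, 3), Mul(-1, J)) = Add(18, Mul(-1, J)))
g = 125 (g = Add(Mul(6, Add(18, Mul(-1, -3))), -1) = Add(Mul(6, Add(18, 3)), -1) = Add(Mul(6, 21), -1) = Add(126, -1) = 125)
Add(Pow(Add(67, g), 2), Mul(-1, 22208)) = Add(Pow(Add(67, 125), 2), Mul(-1, 22208)) = Add(Pow(192, 2), -22208) = Add(36864, -22208) = 14656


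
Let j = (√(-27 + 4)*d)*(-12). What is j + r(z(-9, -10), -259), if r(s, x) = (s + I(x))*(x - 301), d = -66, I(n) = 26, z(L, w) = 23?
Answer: -27440 + 792*I*√23 ≈ -27440.0 + 3798.3*I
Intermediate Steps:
r(s, x) = (-301 + x)*(26 + s) (r(s, x) = (s + 26)*(x - 301) = (26 + s)*(-301 + x) = (-301 + x)*(26 + s))
j = 792*I*√23 (j = (√(-27 + 4)*(-66))*(-12) = (√(-23)*(-66))*(-12) = ((I*√23)*(-66))*(-12) = -66*I*√23*(-12) = 792*I*√23 ≈ 3798.3*I)
j + r(z(-9, -10), -259) = 792*I*√23 + (-7826 - 301*23 + 26*(-259) + 23*(-259)) = 792*I*√23 + (-7826 - 6923 - 6734 - 5957) = 792*I*√23 - 27440 = -27440 + 792*I*√23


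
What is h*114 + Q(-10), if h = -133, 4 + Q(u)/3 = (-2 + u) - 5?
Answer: -15225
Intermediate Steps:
Q(u) = -33 + 3*u (Q(u) = -12 + 3*((-2 + u) - 5) = -12 + 3*(-7 + u) = -12 + (-21 + 3*u) = -33 + 3*u)
h*114 + Q(-10) = -133*114 + (-33 + 3*(-10)) = -15162 + (-33 - 30) = -15162 - 63 = -15225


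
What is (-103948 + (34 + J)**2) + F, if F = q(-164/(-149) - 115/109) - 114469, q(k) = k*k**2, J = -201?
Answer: -816200971701676067/4283889885521 ≈ -1.9053e+5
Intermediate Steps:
q(k) = k**3
F = -490372590898834328/4283889885521 (F = (-164/(-149) - 115/109)**3 - 114469 = (-164*(-1/149) - 115*1/109)**3 - 114469 = (164/149 - 115/109)**3 - 114469 = (741/16241)**3 - 114469 = 406869021/4283889885521 - 114469 = -490372590898834328/4283889885521 ≈ -1.1447e+5)
(-103948 + (34 + J)**2) + F = (-103948 + (34 - 201)**2) - 490372590898834328/4283889885521 = (-103948 + (-167)**2) - 490372590898834328/4283889885521 = (-103948 + 27889) - 490372590898834328/4283889885521 = -76059 - 490372590898834328/4283889885521 = -816200971701676067/4283889885521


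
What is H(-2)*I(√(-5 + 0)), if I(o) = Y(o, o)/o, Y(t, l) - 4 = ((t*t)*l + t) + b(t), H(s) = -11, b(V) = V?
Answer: 33 + 44*I*√5/5 ≈ 33.0 + 19.677*I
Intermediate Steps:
Y(t, l) = 4 + 2*t + l*t² (Y(t, l) = 4 + (((t*t)*l + t) + t) = 4 + ((t²*l + t) + t) = 4 + ((l*t² + t) + t) = 4 + ((t + l*t²) + t) = 4 + (2*t + l*t²) = 4 + 2*t + l*t²)
I(o) = (4 + o³ + 2*o)/o (I(o) = (4 + 2*o + o*o²)/o = (4 + 2*o + o³)/o = (4 + o³ + 2*o)/o)
H(-2)*I(√(-5 + 0)) = -11*(2 + (√(-5 + 0))² + 4/(√(-5 + 0))) = -11*(2 + (√(-5))² + 4/(√(-5))) = -11*(2 + (I*√5)² + 4/((I*√5))) = -11*(2 - 5 + 4*(-I*√5/5)) = -11*(2 - 5 - 4*I*√5/5) = -11*(-3 - 4*I*√5/5) = 33 + 44*I*√5/5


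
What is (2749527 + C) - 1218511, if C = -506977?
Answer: 1024039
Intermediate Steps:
(2749527 + C) - 1218511 = (2749527 - 506977) - 1218511 = 2242550 - 1218511 = 1024039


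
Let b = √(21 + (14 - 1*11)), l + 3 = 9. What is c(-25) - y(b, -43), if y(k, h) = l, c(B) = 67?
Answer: 61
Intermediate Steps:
l = 6 (l = -3 + 9 = 6)
b = 2*√6 (b = √(21 + (14 - 11)) = √(21 + 3) = √24 = 2*√6 ≈ 4.8990)
y(k, h) = 6
c(-25) - y(b, -43) = 67 - 1*6 = 67 - 6 = 61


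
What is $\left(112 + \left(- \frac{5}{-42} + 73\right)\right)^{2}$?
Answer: $\frac{60450625}{1764} \approx 34269.0$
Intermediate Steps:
$\left(112 + \left(- \frac{5}{-42} + 73\right)\right)^{2} = \left(112 + \left(\left(-5\right) \left(- \frac{1}{42}\right) + 73\right)\right)^{2} = \left(112 + \left(\frac{5}{42} + 73\right)\right)^{2} = \left(112 + \frac{3071}{42}\right)^{2} = \left(\frac{7775}{42}\right)^{2} = \frac{60450625}{1764}$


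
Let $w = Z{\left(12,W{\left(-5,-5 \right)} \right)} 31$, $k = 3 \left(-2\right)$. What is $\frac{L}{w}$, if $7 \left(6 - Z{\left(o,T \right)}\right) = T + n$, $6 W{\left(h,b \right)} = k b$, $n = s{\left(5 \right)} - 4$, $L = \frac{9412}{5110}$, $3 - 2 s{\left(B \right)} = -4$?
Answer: $\frac{9412}{848625} \approx 0.011091$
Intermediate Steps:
$s{\left(B \right)} = \frac{7}{2}$ ($s{\left(B \right)} = \frac{3}{2} - -2 = \frac{3}{2} + 2 = \frac{7}{2}$)
$k = -6$
$L = \frac{4706}{2555}$ ($L = 9412 \cdot \frac{1}{5110} = \frac{4706}{2555} \approx 1.8419$)
$n = - \frac{1}{2}$ ($n = \frac{7}{2} - 4 = - \frac{1}{2} \approx -0.5$)
$W{\left(h,b \right)} = - b$ ($W{\left(h,b \right)} = \frac{\left(-6\right) b}{6} = - b$)
$Z{\left(o,T \right)} = \frac{85}{14} - \frac{T}{7}$ ($Z{\left(o,T \right)} = 6 - \frac{T - \frac{1}{2}}{7} = 6 - \frac{- \frac{1}{2} + T}{7} = 6 - \left(- \frac{1}{14} + \frac{T}{7}\right) = \frac{85}{14} - \frac{T}{7}$)
$w = \frac{2325}{14}$ ($w = \left(\frac{85}{14} - \frac{\left(-1\right) \left(-5\right)}{7}\right) 31 = \left(\frac{85}{14} - \frac{5}{7}\right) 31 = \frac{75}{14} \cdot 31 = \frac{2325}{14} \approx 166.07$)
$\frac{L}{w} = \frac{4706}{2555 \cdot \frac{2325}{14}} = \frac{4706}{2555} \cdot \frac{14}{2325} = \frac{9412}{848625}$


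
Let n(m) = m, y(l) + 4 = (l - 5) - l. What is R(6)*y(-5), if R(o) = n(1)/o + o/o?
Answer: -21/2 ≈ -10.500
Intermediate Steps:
y(l) = -9 (y(l) = -4 + ((l - 5) - l) = -4 + ((-5 + l) - l) = -4 - 5 = -9)
R(o) = 1 + 1/o (R(o) = 1/o + o/o = 1/o + 1 = 1 + 1/o)
R(6)*y(-5) = ((1 + 6)/6)*(-9) = ((⅙)*7)*(-9) = (7/6)*(-9) = -21/2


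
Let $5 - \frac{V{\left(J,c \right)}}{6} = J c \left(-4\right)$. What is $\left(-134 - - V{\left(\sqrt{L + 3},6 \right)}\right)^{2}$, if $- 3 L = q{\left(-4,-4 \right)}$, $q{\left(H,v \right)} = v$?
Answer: $100672 - 9984 \sqrt{39} \approx 38322.0$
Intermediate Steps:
$L = \frac{4}{3}$ ($L = \left(- \frac{1}{3}\right) \left(-4\right) = \frac{4}{3} \approx 1.3333$)
$V{\left(J,c \right)} = 30 + 24 J c$ ($V{\left(J,c \right)} = 30 - 6 J c \left(-4\right) = 30 - 6 \left(- 4 J c\right) = 30 + 24 J c$)
$\left(-134 - - V{\left(\sqrt{L + 3},6 \right)}\right)^{2} = \left(-134 - \left(-30 - 24 \sqrt{\frac{4}{3} + 3} \cdot 6\right)\right)^{2} = \left(-134 + \left(\left(30 + 24 \sqrt{\frac{13}{3}} \cdot 6\right) + 0\right)\right)^{2} = \left(-134 + \left(\left(30 + 24 \frac{\sqrt{39}}{3} \cdot 6\right) + 0\right)\right)^{2} = \left(-134 + \left(\left(30 + 48 \sqrt{39}\right) + 0\right)\right)^{2} = \left(-134 + \left(30 + 48 \sqrt{39}\right)\right)^{2} = \left(-104 + 48 \sqrt{39}\right)^{2}$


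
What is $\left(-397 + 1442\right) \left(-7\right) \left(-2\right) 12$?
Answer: $175560$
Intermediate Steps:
$\left(-397 + 1442\right) \left(-7\right) \left(-2\right) 12 = 1045 \cdot 14 \cdot 12 = 1045 \cdot 168 = 175560$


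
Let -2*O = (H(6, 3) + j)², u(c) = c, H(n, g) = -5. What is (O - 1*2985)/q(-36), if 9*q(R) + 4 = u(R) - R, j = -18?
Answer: 58491/8 ≈ 7311.4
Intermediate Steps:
q(R) = -4/9 (q(R) = -4/9 + (R - R)/9 = -4/9 + (⅑)*0 = -4/9 + 0 = -4/9)
O = -529/2 (O = -(-5 - 18)²/2 = -½*(-23)² = -½*529 = -529/2 ≈ -264.50)
(O - 1*2985)/q(-36) = (-529/2 - 1*2985)/(-4/9) = (-529/2 - 2985)*(-9/4) = -6499/2*(-9/4) = 58491/8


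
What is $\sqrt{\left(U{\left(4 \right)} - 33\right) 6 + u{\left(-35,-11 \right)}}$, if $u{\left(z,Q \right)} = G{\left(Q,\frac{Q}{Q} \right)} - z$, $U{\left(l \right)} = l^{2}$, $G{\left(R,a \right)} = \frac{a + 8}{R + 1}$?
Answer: $\frac{i \sqrt{6790}}{10} \approx 8.2401 i$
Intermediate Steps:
$G{\left(R,a \right)} = \frac{8 + a}{1 + R}$
$u{\left(z,Q \right)} = - z + \frac{9}{1 + Q}$ ($u{\left(z,Q \right)} = \frac{8 + \frac{Q}{Q}}{1 + Q} - z = \frac{8 + 1}{1 + Q} - z = \frac{1}{1 + Q} 9 - z = \frac{9}{1 + Q} - z = - z + \frac{9}{1 + Q}$)
$\sqrt{\left(U{\left(4 \right)} - 33\right) 6 + u{\left(-35,-11 \right)}} = \sqrt{\left(4^{2} - 33\right) 6 + \frac{9 - - 35 \left(1 - 11\right)}{1 - 11}} = \sqrt{\left(16 - 33\right) 6 + \frac{9 - \left(-35\right) \left(-10\right)}{-10}} = \sqrt{\left(-17\right) 6 - \frac{9 - 350}{10}} = \sqrt{-102 - - \frac{341}{10}} = \sqrt{-102 + \frac{341}{10}} = \sqrt{- \frac{679}{10}} = \frac{i \sqrt{6790}}{10}$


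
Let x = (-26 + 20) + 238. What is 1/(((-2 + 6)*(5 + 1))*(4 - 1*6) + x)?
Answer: 1/184 ≈ 0.0054348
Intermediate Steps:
x = 232 (x = -6 + 238 = 232)
1/(((-2 + 6)*(5 + 1))*(4 - 1*6) + x) = 1/(((-2 + 6)*(5 + 1))*(4 - 1*6) + 232) = 1/((4*6)*(4 - 6) + 232) = 1/(24*(-2) + 232) = 1/(-48 + 232) = 1/184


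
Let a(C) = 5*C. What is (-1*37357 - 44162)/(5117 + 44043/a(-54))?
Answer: -7336710/445849 ≈ -16.456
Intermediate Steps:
(-1*37357 - 44162)/(5117 + 44043/a(-54)) = (-1*37357 - 44162)/(5117 + 44043/((5*(-54)))) = (-37357 - 44162)/(5117 + 44043/(-270)) = -81519/(5117 + 44043*(-1/270)) = -81519/(5117 - 14681/90) = -81519/445849/90 = -81519*90/445849 = -7336710/445849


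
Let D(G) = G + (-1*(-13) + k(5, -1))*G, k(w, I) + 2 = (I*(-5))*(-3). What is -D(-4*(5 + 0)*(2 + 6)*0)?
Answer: 0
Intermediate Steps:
k(w, I) = -2 + 15*I (k(w, I) = -2 + (I*(-5))*(-3) = -2 - 5*I*(-3) = -2 + 15*I)
D(G) = -3*G (D(G) = G + (-1*(-13) + (-2 + 15*(-1)))*G = G + (13 + (-2 - 15))*G = G + (13 - 17)*G = G - 4*G = -3*G)
-D(-4*(5 + 0)*(2 + 6)*0) = -(-3)*-4*(5 + 0)*(2 + 6)*0 = -(-3)*-20*8*0 = -(-3)*-4*40*0 = -(-3)*(-160*0) = -(-3)*0 = -1*0 = 0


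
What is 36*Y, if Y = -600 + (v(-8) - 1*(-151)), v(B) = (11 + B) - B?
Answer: -15768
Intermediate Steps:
v(B) = 11
Y = -438 (Y = -600 + (11 - 1*(-151)) = -600 + (11 + 151) = -600 + 162 = -438)
36*Y = 36*(-438) = -15768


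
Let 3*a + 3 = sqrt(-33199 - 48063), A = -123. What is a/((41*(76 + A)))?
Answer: 1/1927 - I*sqrt(81262)/5781 ≈ 0.00051894 - 0.049311*I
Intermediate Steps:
a = -1 + I*sqrt(81262)/3 (a = -1 + sqrt(-33199 - 48063)/3 = -1 + sqrt(-81262)/3 = -1 + (I*sqrt(81262))/3 = -1 + I*sqrt(81262)/3 ≈ -1.0 + 95.022*I)
a/((41*(76 + A))) = (-1 + I*sqrt(81262)/3)/((41*(76 - 123))) = (-1 + I*sqrt(81262)/3)/((41*(-47))) = (-1 + I*sqrt(81262)/3)/(-1927) = (-1 + I*sqrt(81262)/3)*(-1/1927) = 1/1927 - I*sqrt(81262)/5781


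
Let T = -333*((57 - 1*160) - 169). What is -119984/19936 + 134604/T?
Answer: -7104345/1567468 ≈ -4.5324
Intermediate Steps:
T = 90576 (T = -333*((57 - 160) - 169) = -333*(-103 - 169) = -333*(-272) = 90576)
-119984/19936 + 134604/T = -119984/19936 + 134604/90576 = -119984*1/19936 + 134604*(1/90576) = -7499/1246 + 3739/2516 = -7104345/1567468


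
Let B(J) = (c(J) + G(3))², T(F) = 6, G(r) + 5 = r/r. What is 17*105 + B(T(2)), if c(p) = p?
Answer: 1789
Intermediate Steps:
G(r) = -4 (G(r) = -5 + r/r = -5 + 1 = -4)
B(J) = (-4 + J)² (B(J) = (J - 4)² = (-4 + J)²)
17*105 + B(T(2)) = 17*105 + (-4 + 6)² = 1785 + 2² = 1785 + 4 = 1789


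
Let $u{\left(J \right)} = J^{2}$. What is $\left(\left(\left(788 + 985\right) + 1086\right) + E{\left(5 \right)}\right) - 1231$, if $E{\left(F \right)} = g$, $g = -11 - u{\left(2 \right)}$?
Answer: $1613$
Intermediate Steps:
$g = -15$ ($g = -11 - 2^{2} = -11 - 4 = -15$)
$E{\left(F \right)} = -15$
$\left(\left(\left(788 + 985\right) + 1086\right) + E{\left(5 \right)}\right) - 1231 = \left(\left(\left(788 + 985\right) + 1086\right) - 15\right) - 1231 = \left(\left(1773 + 1086\right) - 15\right) - 1231 = \left(2859 - 15\right) - 1231 = 2844 - 1231 = 1613$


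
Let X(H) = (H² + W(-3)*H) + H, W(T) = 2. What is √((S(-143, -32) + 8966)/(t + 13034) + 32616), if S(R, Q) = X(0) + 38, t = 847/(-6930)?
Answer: 84*√6360827703226/1173049 ≈ 180.60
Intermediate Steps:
X(H) = H² + 3*H (X(H) = (H² + 2*H) + H = H² + 3*H)
t = -11/90 (t = 847*(-1/6930) = -11/90 ≈ -0.12222)
S(R, Q) = 38 (S(R, Q) = 0*(3 + 0) + 38 = 0*3 + 38 = 0 + 38 = 38)
√((S(-143, -32) + 8966)/(t + 13034) + 32616) = √((38 + 8966)/(-11/90 + 13034) + 32616) = √(9004/(1173049/90) + 32616) = √(9004*(90/1173049) + 32616) = √(810360/1173049 + 32616) = √(38260976544/1173049) = 84*√6360827703226/1173049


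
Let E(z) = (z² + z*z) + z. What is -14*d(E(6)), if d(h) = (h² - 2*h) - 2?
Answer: -82964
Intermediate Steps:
E(z) = z + 2*z² (E(z) = (z² + z²) + z = 2*z² + z = z + 2*z²)
d(h) = -2 + h² - 2*h
-14*d(E(6)) = -14*(-2 + (6*(1 + 2*6))² - 12*(1 + 2*6)) = -14*(-2 + (6*(1 + 12))² - 12*(1 + 12)) = -14*(-2 + (6*13)² - 12*13) = -14*(-2 + 78² - 2*78) = -14*(-2 + 6084 - 156) = -14*5926 = -82964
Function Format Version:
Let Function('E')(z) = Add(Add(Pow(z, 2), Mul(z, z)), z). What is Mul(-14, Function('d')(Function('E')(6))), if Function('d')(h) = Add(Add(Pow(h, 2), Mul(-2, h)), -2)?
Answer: -82964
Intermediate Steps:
Function('E')(z) = Add(z, Mul(2, Pow(z, 2))) (Function('E')(z) = Add(Add(Pow(z, 2), Pow(z, 2)), z) = Add(Mul(2, Pow(z, 2)), z) = Add(z, Mul(2, Pow(z, 2))))
Function('d')(h) = Add(-2, Pow(h, 2), Mul(-2, h))
Mul(-14, Function('d')(Function('E')(6))) = Mul(-14, Add(-2, Pow(Mul(6, Add(1, Mul(2, 6))), 2), Mul(-2, Mul(6, Add(1, Mul(2, 6)))))) = Mul(-14, Add(-2, Pow(Mul(6, Add(1, 12)), 2), Mul(-2, Mul(6, Add(1, 12))))) = Mul(-14, Add(-2, Pow(Mul(6, 13), 2), Mul(-2, Mul(6, 13)))) = Mul(-14, Add(-2, Pow(78, 2), Mul(-2, 78))) = Mul(-14, Add(-2, 6084, -156)) = Mul(-14, 5926) = -82964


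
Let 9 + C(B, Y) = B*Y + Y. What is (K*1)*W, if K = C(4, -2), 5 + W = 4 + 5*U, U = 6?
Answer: -551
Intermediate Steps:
C(B, Y) = -9 + Y + B*Y (C(B, Y) = -9 + (B*Y + Y) = -9 + (Y + B*Y) = -9 + Y + B*Y)
W = 29 (W = -5 + (4 + 5*6) = -5 + (4 + 30) = -5 + 34 = 29)
K = -19 (K = -9 - 2 + 4*(-2) = -9 - 2 - 8 = -19)
(K*1)*W = -19*1*29 = -19*29 = -551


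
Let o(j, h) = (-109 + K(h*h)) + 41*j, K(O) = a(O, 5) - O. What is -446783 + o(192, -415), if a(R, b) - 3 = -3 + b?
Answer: -611240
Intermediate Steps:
a(R, b) = b (a(R, b) = 3 + (-3 + b) = b)
K(O) = 5 - O
o(j, h) = -104 - h² + 41*j (o(j, h) = (-109 + (5 - h*h)) + 41*j = (-109 + (5 - h²)) + 41*j = (-104 - h²) + 41*j = -104 - h² + 41*j)
-446783 + o(192, -415) = -446783 + (-104 - 1*(-415)² + 41*192) = -446783 + (-104 - 1*172225 + 7872) = -446783 + (-104 - 172225 + 7872) = -446783 - 164457 = -611240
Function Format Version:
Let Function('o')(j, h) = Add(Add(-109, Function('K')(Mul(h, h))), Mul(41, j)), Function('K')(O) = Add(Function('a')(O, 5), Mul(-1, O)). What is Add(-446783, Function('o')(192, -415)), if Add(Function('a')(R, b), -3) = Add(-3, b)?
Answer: -611240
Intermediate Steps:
Function('a')(R, b) = b (Function('a')(R, b) = Add(3, Add(-3, b)) = b)
Function('K')(O) = Add(5, Mul(-1, O))
Function('o')(j, h) = Add(-104, Mul(-1, Pow(h, 2)), Mul(41, j)) (Function('o')(j, h) = Add(Add(-109, Add(5, Mul(-1, Mul(h, h)))), Mul(41, j)) = Add(Add(-109, Add(5, Mul(-1, Pow(h, 2)))), Mul(41, j)) = Add(Add(-104, Mul(-1, Pow(h, 2))), Mul(41, j)) = Add(-104, Mul(-1, Pow(h, 2)), Mul(41, j)))
Add(-446783, Function('o')(192, -415)) = Add(-446783, Add(-104, Mul(-1, Pow(-415, 2)), Mul(41, 192))) = Add(-446783, Add(-104, Mul(-1, 172225), 7872)) = Add(-446783, Add(-104, -172225, 7872)) = Add(-446783, -164457) = -611240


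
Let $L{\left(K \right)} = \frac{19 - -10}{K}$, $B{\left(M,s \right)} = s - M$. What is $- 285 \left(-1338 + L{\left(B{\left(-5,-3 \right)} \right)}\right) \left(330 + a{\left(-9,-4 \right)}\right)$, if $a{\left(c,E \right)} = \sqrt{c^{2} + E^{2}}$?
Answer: $124475175 + \frac{754395 \sqrt{97}}{2} \approx 1.2819 \cdot 10^{8}$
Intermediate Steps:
$L{\left(K \right)} = \frac{29}{K}$ ($L{\left(K \right)} = \frac{19 + 10}{K} = \frac{29}{K}$)
$a{\left(c,E \right)} = \sqrt{E^{2} + c^{2}}$
$- 285 \left(-1338 + L{\left(B{\left(-5,-3 \right)} \right)}\right) \left(330 + a{\left(-9,-4 \right)}\right) = - 285 \left(-1338 + \frac{29}{-3 - -5}\right) \left(330 + \sqrt{\left(-4\right)^{2} + \left(-9\right)^{2}}\right) = - 285 \left(-1338 + \frac{29}{-3 + 5}\right) \left(330 + \sqrt{16 + 81}\right) = - 285 \left(-1338 + \frac{29}{2}\right) \left(330 + \sqrt{97}\right) = - 285 \left(- \frac{2647 \left(330 + \sqrt{97}\right)}{2}\right) = - 285 \left(-436755 - \frac{2647 \sqrt{97}}{2}\right) = 124475175 + \frac{754395 \sqrt{97}}{2}$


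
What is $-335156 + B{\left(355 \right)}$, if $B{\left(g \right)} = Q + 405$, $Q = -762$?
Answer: $-335513$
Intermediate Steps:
$B{\left(g \right)} = -357$ ($B{\left(g \right)} = -762 + 405 = -357$)
$-335156 + B{\left(355 \right)} = -335156 - 357 = -335513$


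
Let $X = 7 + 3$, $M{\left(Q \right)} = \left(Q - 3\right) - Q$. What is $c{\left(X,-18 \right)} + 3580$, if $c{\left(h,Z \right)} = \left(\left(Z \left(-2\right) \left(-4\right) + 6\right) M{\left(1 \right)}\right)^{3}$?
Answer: $70961524$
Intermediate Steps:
$M{\left(Q \right)} = -3$ ($M{\left(Q \right)} = \left(-3 + Q\right) - Q = -3$)
$X = 10$
$c{\left(h,Z \right)} = \left(-18 - 24 Z\right)^{3}$ ($c{\left(h,Z \right)} = \left(\left(Z \left(-2\right) \left(-4\right) + 6\right) \left(-3\right)\right)^{3} = \left(\left(- 2 Z \left(-4\right) + 6\right) \left(-3\right)\right)^{3} = \left(\left(8 Z + 6\right) \left(-3\right)\right)^{3} = \left(\left(6 + 8 Z\right) \left(-3\right)\right)^{3} = \left(-18 - 24 Z\right)^{3}$)
$c{\left(X,-18 \right)} + 3580 = - 216 \left(3 + 4 \left(-18\right)\right)^{3} + 3580 = - 216 \left(3 - 72\right)^{3} + 3580 = - 216 \left(-69\right)^{3} + 3580 = \left(-216\right) \left(-328509\right) + 3580 = 70957944 + 3580 = 70961524$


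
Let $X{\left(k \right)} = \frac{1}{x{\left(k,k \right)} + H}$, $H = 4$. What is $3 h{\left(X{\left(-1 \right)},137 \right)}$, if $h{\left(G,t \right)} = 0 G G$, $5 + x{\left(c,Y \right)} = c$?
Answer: $0$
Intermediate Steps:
$x{\left(c,Y \right)} = -5 + c$
$X{\left(k \right)} = \frac{1}{-1 + k}$ ($X{\left(k \right)} = \frac{1}{\left(-5 + k\right) + 4} = \frac{1}{-1 + k}$)
$h{\left(G,t \right)} = 0$ ($h{\left(G,t \right)} = 0 G = 0$)
$3 h{\left(X{\left(-1 \right)},137 \right)} = 3 \cdot 0 = 0$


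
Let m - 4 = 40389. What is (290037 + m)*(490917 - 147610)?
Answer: 113438932010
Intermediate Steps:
m = 40393 (m = 4 + 40389 = 40393)
(290037 + m)*(490917 - 147610) = (290037 + 40393)*(490917 - 147610) = 330430*343307 = 113438932010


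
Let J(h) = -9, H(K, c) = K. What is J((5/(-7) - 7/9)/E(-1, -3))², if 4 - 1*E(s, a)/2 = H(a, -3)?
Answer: 81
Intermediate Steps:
E(s, a) = 8 - 2*a
J((5/(-7) - 7/9)/E(-1, -3))² = (-9)² = 81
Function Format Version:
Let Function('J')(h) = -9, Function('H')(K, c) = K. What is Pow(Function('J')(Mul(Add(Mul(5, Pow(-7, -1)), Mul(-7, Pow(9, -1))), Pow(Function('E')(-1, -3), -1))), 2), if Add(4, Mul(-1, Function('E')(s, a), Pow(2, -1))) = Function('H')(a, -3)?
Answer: 81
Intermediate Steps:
Function('E')(s, a) = Add(8, Mul(-2, a))
Pow(Function('J')(Mul(Add(Mul(5, Pow(-7, -1)), Mul(-7, Pow(9, -1))), Pow(Function('E')(-1, -3), -1))), 2) = Pow(-9, 2) = 81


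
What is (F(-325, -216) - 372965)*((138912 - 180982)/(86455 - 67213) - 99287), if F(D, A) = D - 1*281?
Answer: 356857904906602/9621 ≈ 3.7092e+10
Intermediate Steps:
F(D, A) = -281 + D (F(D, A) = D - 281 = -281 + D)
(F(-325, -216) - 372965)*((138912 - 180982)/(86455 - 67213) - 99287) = ((-281 - 325) - 372965)*((138912 - 180982)/(86455 - 67213) - 99287) = (-606 - 372965)*(-42070/19242 - 99287) = -373571*(-42070*1/19242 - 99287) = -373571*(-21035/9621 - 99287) = -373571*(-955261262/9621) = 356857904906602/9621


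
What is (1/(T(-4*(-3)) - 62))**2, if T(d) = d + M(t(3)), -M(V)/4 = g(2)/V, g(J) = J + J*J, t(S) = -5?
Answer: 25/51076 ≈ 0.00048947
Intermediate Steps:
g(J) = J + J**2
M(V) = -24/V (M(V) = -4*2*(1 + 2)/V = -4*2*3/V = -24/V)
T(d) = 24/5 + d (T(d) = d - 24/(-5) = d - 24*(-1/5) = d + 24/5 = 24/5 + d)
(1/(T(-4*(-3)) - 62))**2 = (1/((24/5 - 4*(-3)) - 62))**2 = (1/((24/5 + 12) - 62))**2 = (1/(84/5 - 62))**2 = (1/(-226/5))**2 = (-5/226)**2 = 25/51076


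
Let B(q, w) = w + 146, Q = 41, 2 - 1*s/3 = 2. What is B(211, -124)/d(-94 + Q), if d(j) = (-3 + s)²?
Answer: 22/9 ≈ 2.4444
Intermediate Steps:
s = 0 (s = 6 - 3*2 = 6 - 6 = 0)
B(q, w) = 146 + w
d(j) = 9 (d(j) = (-3 + 0)² = (-3)² = 9)
B(211, -124)/d(-94 + Q) = (146 - 124)/9 = 22*(⅑) = 22/9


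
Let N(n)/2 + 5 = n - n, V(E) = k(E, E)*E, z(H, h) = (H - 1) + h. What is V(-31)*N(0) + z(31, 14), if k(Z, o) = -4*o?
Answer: 38484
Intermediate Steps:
z(H, h) = -1 + H + h (z(H, h) = (-1 + H) + h = -1 + H + h)
V(E) = -4*E² (V(E) = (-4*E)*E = -4*E²)
N(n) = -10 (N(n) = -10 + 2*(n - n) = -10 + 2*0 = -10 + 0 = -10)
V(-31)*N(0) + z(31, 14) = -4*(-31)²*(-10) + (-1 + 31 + 14) = -4*961*(-10) + 44 = -3844*(-10) + 44 = 38440 + 44 = 38484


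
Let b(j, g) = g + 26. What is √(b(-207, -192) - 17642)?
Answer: 4*I*√1113 ≈ 133.45*I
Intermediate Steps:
b(j, g) = 26 + g
√(b(-207, -192) - 17642) = √((26 - 192) - 17642) = √(-166 - 17642) = √(-17808) = 4*I*√1113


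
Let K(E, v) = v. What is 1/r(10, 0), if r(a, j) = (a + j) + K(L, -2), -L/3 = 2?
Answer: 1/8 ≈ 0.12500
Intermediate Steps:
L = -6 (L = -3*2 = -6)
r(a, j) = -2 + a + j (r(a, j) = (a + j) - 2 = -2 + a + j)
1/r(10, 0) = 1/(-2 + 10 + 0) = 1/8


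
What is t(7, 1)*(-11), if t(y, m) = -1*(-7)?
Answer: -77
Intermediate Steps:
t(y, m) = 7
t(7, 1)*(-11) = 7*(-11) = -77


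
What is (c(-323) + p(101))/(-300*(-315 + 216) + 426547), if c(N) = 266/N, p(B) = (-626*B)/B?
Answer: -288/209627 ≈ -0.0013739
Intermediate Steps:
p(B) = -626
(c(-323) + p(101))/(-300*(-315 + 216) + 426547) = (266/(-323) - 626)/(-300*(-315 + 216) + 426547) = (266*(-1/323) - 626)/(-300*(-99) + 426547) = (-14/17 - 626)/(29700 + 426547) = -10656/17/456247 = -10656/17*1/456247 = -288/209627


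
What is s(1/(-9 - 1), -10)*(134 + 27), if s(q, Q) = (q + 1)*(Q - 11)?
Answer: -30429/10 ≈ -3042.9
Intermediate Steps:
s(q, Q) = (1 + q)*(-11 + Q)
s(1/(-9 - 1), -10)*(134 + 27) = (-11 - 10 - 11/(-9 - 1) - 10/(-9 - 1))*(134 + 27) = (-11 - 10 - 11/(-10) - 10/(-10))*161 = (-11 - 10 - 11*(-⅒) - 10*(-⅒))*161 = (-11 - 10 + 11/10 + 1)*161 = -189/10*161 = -30429/10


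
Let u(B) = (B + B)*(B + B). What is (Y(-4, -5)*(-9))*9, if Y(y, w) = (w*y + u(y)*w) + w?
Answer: 24705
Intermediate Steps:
u(B) = 4*B² (u(B) = (2*B)*(2*B) = 4*B²)
Y(y, w) = w + w*y + 4*w*y² (Y(y, w) = (w*y + (4*y²)*w) + w = (w*y + 4*w*y²) + w = w + w*y + 4*w*y²)
(Y(-4, -5)*(-9))*9 = (-5*(1 - 4 + 4*(-4)²)*(-9))*9 = (-5*(1 - 4 + 4*16)*(-9))*9 = (-5*(1 - 4 + 64)*(-9))*9 = (-5*61*(-9))*9 = -305*(-9)*9 = 2745*9 = 24705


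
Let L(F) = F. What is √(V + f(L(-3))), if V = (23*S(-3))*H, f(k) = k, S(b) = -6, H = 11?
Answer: 39*I ≈ 39.0*I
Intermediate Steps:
V = -1518 (V = (23*(-6))*11 = -138*11 = -1518)
√(V + f(L(-3))) = √(-1518 - 3) = √(-1521) = 39*I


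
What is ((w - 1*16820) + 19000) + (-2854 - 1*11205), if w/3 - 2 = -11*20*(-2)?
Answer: -10553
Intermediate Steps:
w = 1326 (w = 6 + 3*(-11*20*(-2)) = 6 + 3*(-220*(-2)) = 6 + 3*440 = 6 + 1320 = 1326)
((w - 1*16820) + 19000) + (-2854 - 1*11205) = ((1326 - 1*16820) + 19000) + (-2854 - 1*11205) = ((1326 - 16820) + 19000) + (-2854 - 11205) = (-15494 + 19000) - 14059 = 3506 - 14059 = -10553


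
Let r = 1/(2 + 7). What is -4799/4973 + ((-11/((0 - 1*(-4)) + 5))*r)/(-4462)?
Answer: -1734409475/1797351606 ≈ -0.96498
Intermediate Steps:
r = 1/9 ≈ 0.11111
-4799/4973 + ((-11/((0 - 1*(-4)) + 5))*r)/(-4462) = -4799/4973 + ((-11/((0 - 1*(-4)) + 5))*(1/9))/(-4462) = -4799*1/4973 + ((-11/((0 + 4) + 5))*(1/9))*(-1/4462) = -4799/4973 + ((-11/(4 + 5))*(1/9))*(-1/4462) = -4799/4973 + ((-11/9)*(1/9))*(-1/4462) = -4799/4973 + (((1/9)*(-11))*(1/9))*(-1/4462) = -4799/4973 - 11/9*1/9*(-1/4462) = -4799/4973 - 11/81*(-1/4462) = -4799/4973 + 11/361422 = -1734409475/1797351606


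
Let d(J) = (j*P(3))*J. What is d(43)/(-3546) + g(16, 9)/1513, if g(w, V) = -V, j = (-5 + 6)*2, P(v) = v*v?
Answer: -66832/298061 ≈ -0.22422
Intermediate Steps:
P(v) = v²
j = 2 (j = 1*2 = 2)
d(J) = 18*J (d(J) = (2*3²)*J = (2*9)*J = 18*J)
d(43)/(-3546) + g(16, 9)/1513 = (18*43)/(-3546) - 1*9/1513 = 774*(-1/3546) - 9*1/1513 = -43/197 - 9/1513 = -66832/298061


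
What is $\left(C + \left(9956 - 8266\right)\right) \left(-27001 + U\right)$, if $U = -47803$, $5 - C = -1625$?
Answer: $-248349280$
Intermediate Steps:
$C = 1630$ ($C = 5 - -1625 = 5 + 1625 = 1630$)
$\left(C + \left(9956 - 8266\right)\right) \left(-27001 + U\right) = \left(1630 + \left(9956 - 8266\right)\right) \left(-27001 - 47803\right) = \left(1630 + 1690\right) \left(-74804\right) = 3320 \left(-74804\right) = -248349280$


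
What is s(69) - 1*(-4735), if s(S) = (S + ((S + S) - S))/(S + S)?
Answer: 4736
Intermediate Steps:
s(S) = 1 (s(S) = (S + (2*S - S))/((2*S)) = (S + S)*(1/(2*S)) = (2*S)*(1/(2*S)) = 1)
s(69) - 1*(-4735) = 1 - 1*(-4735) = 1 + 4735 = 4736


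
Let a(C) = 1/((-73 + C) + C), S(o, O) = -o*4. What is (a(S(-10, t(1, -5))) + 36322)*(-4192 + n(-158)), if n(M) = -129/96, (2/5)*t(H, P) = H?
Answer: -34117715685/224 ≈ -1.5231e+8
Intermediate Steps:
t(H, P) = 5*H/2
S(o, O) = -4*o
n(M) = -43/32 (n(M) = -129*1/96 = -43/32)
a(C) = 1/(-73 + 2*C)
(a(S(-10, t(1, -5))) + 36322)*(-4192 + n(-158)) = (1/(-73 + 2*(-4*(-10))) + 36322)*(-4192 - 43/32) = (1/(-73 + 2*40) + 36322)*(-134187/32) = (1/(-73 + 80) + 36322)*(-134187/32) = (1/7 + 36322)*(-134187/32) = (⅐ + 36322)*(-134187/32) = (254255/7)*(-134187/32) = -34117715685/224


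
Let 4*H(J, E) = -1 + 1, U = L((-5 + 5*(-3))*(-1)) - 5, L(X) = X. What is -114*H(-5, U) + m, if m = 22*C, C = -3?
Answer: -66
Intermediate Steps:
U = 15 (U = (-5 + 5*(-3))*(-1) - 5 = (-5 - 15)*(-1) - 5 = -20*(-1) - 5 = 20 - 5 = 15)
H(J, E) = 0 (H(J, E) = (-1 + 1)/4 = (¼)*0 = 0)
m = -66 (m = 22*(-3) = -66)
-114*H(-5, U) + m = -114*0 - 66 = 0 - 66 = -66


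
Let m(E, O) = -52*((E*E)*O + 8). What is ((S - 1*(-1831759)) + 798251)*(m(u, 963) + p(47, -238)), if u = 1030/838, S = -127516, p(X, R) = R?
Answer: -33523970167641036/175561 ≈ -1.9095e+11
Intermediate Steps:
u = 515/419 (u = 1030*(1/838) = 515/419 ≈ 1.2291)
m(E, O) = -416 - 52*O*E² (m(E, O) = -52*(E²*O + 8) = -52*(O*E² + 8) = -52*(8 + O*E²) = -416 - 52*O*E²)
((S - 1*(-1831759)) + 798251)*(m(u, 963) + p(47, -238)) = ((-127516 - 1*(-1831759)) + 798251)*((-416 - 52*963*(515/419)²) - 238) = ((-127516 + 1831759) + 798251)*((-416 - 52*963*265225/175561) - 238) = (1704243 + 798251)*((-416 - 13281407100/175561) - 238) = 2502494*(-13354440476/175561 - 238) = 2502494*(-13396223994/175561) = -33523970167641036/175561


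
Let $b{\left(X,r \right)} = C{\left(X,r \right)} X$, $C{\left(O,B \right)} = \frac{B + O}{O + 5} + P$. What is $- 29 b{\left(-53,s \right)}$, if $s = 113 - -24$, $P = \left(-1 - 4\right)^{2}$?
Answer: $\frac{142941}{4} \approx 35735.0$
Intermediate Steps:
$P = 25$ ($P = \left(-5\right)^{2} = 25$)
$C{\left(O,B \right)} = 25 + \frac{B + O}{5 + O}$ ($C{\left(O,B \right)} = \frac{B + O}{O + 5} + 25 = \frac{B + O}{5 + O} + 25 = 25 + \frac{B + O}{5 + O}$)
$s = 137$ ($s = 113 + 24 = 137$)
$b{\left(X,r \right)} = \frac{X \left(125 + r + 26 X\right)}{5 + X}$ ($b{\left(X,r \right)} = \frac{125 + r + 26 X}{5 + X} X = \frac{X \left(125 + r + 26 X\right)}{5 + X}$)
$- 29 b{\left(-53,s \right)} = - 29 \left(- \frac{53 \left(125 + 137 + 26 \left(-53\right)\right)}{5 - 53}\right) = - 29 \left(- \frac{53 \left(125 + 137 - 1378\right)}{-48}\right) = - 29 \left(\left(-53\right) \left(- \frac{1}{48}\right) \left(-1116\right)\right) = \left(-29\right) \left(- \frac{4929}{4}\right) = \frac{142941}{4}$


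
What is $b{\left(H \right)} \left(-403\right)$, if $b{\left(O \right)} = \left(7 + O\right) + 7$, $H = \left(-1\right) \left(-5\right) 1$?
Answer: $-7657$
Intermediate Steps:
$H = 5$ ($H = 5 \cdot 1 = 5$)
$b{\left(O \right)} = 14 + O$
$b{\left(H \right)} \left(-403\right) = \left(14 + 5\right) \left(-403\right) = 19 \left(-403\right) = -7657$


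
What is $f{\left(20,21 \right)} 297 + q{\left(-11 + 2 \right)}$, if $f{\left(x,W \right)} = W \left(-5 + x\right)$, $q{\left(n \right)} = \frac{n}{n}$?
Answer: $93556$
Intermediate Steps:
$q{\left(n \right)} = 1$
$f{\left(20,21 \right)} 297 + q{\left(-11 + 2 \right)} = 21 \left(-5 + 20\right) 297 + 1 = 21 \cdot 15 \cdot 297 + 1 = 315 \cdot 297 + 1 = 93555 + 1 = 93556$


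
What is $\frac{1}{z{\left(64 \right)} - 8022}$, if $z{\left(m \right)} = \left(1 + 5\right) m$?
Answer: $- \frac{1}{7638} \approx -0.00013092$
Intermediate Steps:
$z{\left(m \right)} = 6 m$
$\frac{1}{z{\left(64 \right)} - 8022} = \frac{1}{6 \cdot 64 - 8022} = \frac{1}{384 - 8022} = \frac{1}{-7638} = - \frac{1}{7638}$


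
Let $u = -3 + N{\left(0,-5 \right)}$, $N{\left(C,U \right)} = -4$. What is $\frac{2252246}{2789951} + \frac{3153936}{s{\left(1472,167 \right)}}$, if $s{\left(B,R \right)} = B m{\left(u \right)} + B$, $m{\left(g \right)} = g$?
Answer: $- \frac{182904897093}{513350984} \approx -356.3$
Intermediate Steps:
$u = -7$ ($u = -3 - 4 = -7$)
$s{\left(B,R \right)} = - 6 B$ ($s{\left(B,R \right)} = B \left(-7\right) + B = - 7 B + B = - 6 B$)
$\frac{2252246}{2789951} + \frac{3153936}{s{\left(1472,167 \right)}} = \frac{2252246}{2789951} + \frac{3153936}{\left(-6\right) 1472} = 2252246 \cdot \frac{1}{2789951} + \frac{3153936}{-8832} = \frac{2252246}{2789951} + 3153936 \left(- \frac{1}{8832}\right) = \frac{2252246}{2789951} - \frac{65707}{184} = - \frac{182904897093}{513350984}$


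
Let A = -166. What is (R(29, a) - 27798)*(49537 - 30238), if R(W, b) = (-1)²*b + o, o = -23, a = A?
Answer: -540121113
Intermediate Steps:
a = -166
R(W, b) = -23 + b (R(W, b) = (-1)²*b - 23 = 1*b - 23 = b - 23 = -23 + b)
(R(29, a) - 27798)*(49537 - 30238) = ((-23 - 166) - 27798)*(49537 - 30238) = (-189 - 27798)*19299 = -27987*19299 = -540121113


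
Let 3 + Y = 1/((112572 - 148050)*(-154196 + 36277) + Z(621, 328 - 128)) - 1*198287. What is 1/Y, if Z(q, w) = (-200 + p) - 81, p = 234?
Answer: -4183530235/829552210298149 ≈ -5.0431e-6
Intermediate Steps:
Z(q, w) = -47 (Z(q, w) = (-200 + 234) - 81 = 34 - 81 = -47)
Y = -829552210298149/4183530235 (Y = -3 + (1/((112572 - 148050)*(-154196 + 36277) - 47) - 1*198287) = -3 + (1/(-35478*(-117919) - 47) - 198287) = -3 + (1/(4183530282 - 47) - 198287) = -3 + (1/4183530235 - 198287) = -3 - 829539659707444/4183530235 = -829552210298149/4183530235 ≈ -1.9829e+5)
1/Y = 1/(-829552210298149/4183530235) = -4183530235/829552210298149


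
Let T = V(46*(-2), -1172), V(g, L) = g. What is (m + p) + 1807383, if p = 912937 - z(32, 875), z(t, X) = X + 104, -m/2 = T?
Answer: 2719525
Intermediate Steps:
T = -92 (T = 46*(-2) = -92)
m = 184 (m = -2*(-92) = 184)
z(t, X) = 104 + X
p = 911958 (p = 912937 - (104 + 875) = 912937 - 1*979 = 912937 - 979 = 911958)
(m + p) + 1807383 = (184 + 911958) + 1807383 = 912142 + 1807383 = 2719525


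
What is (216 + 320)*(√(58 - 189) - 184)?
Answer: -98624 + 536*I*√131 ≈ -98624.0 + 6134.8*I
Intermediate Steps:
(216 + 320)*(√(58 - 189) - 184) = 536*(√(-131) - 184) = 536*(I*√131 - 184) = 536*(-184 + I*√131) = -98624 + 536*I*√131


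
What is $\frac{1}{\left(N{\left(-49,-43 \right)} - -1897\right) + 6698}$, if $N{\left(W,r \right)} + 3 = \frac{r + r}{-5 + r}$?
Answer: $\frac{24}{206251} \approx 0.00011636$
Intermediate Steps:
$N{\left(W,r \right)} = -3 + \frac{2 r}{-5 + r}$ ($N{\left(W,r \right)} = -3 + \frac{r + r}{-5 + r} = -3 + \frac{2 r}{-5 + r}$)
$\frac{1}{\left(N{\left(-49,-43 \right)} - -1897\right) + 6698} = \frac{1}{\left(\frac{15 - -43}{-5 - 43} - -1897\right) + 6698} = \frac{1}{\left(\frac{15 + 43}{-48} + 1897\right) + 6698} = \frac{1}{\left(\left(- \frac{1}{48}\right) 58 + 1897\right) + 6698} = \frac{1}{\left(- \frac{29}{24} + 1897\right) + 6698} = \frac{1}{\frac{45499}{24} + 6698} = \frac{1}{\frac{206251}{24}} = \frac{24}{206251}$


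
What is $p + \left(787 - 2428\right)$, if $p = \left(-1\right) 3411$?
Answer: $-5052$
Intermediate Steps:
$p = -3411$
$p + \left(787 - 2428\right) = -3411 + \left(787 - 2428\right) = -3411 - 1641 = -5052$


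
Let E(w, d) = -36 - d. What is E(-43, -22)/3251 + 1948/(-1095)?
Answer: -6348278/3559845 ≈ -1.7833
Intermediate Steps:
E(-43, -22)/3251 + 1948/(-1095) = (-36 - 1*(-22))/3251 + 1948/(-1095) = (-36 + 22)*(1/3251) + 1948*(-1/1095) = -14*1/3251 - 1948/1095 = -14/3251 - 1948/1095 = -6348278/3559845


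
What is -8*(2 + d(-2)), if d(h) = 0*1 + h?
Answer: 0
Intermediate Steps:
d(h) = h (d(h) = 0 + h = h)
-8*(2 + d(-2)) = -8*(2 - 2) = -8*0 = 0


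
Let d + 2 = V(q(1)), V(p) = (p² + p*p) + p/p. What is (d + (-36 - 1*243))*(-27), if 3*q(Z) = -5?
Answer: 7410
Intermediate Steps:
q(Z) = -5/3 (q(Z) = (⅓)*(-5) = -5/3)
V(p) = 1 + 2*p² (V(p) = (p² + p²) + 1 = 2*p² + 1 = 1 + 2*p²)
d = 41/9 (d = -2 + (1 + 2*(-5/3)²) = -2 + (1 + 2*(25/9)) = -2 + (1 + 50/9) = -2 + 59/9 = 41/9 ≈ 4.5556)
(d + (-36 - 1*243))*(-27) = (41/9 + (-36 - 1*243))*(-27) = (41/9 + (-36 - 243))*(-27) = (41/9 - 279)*(-27) = -2470/9*(-27) = 7410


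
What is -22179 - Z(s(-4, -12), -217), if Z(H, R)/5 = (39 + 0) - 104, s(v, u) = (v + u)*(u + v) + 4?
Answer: -21854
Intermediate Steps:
s(v, u) = 4 + (u + v)² (s(v, u) = (u + v)*(u + v) + 4 = (u + v)² + 4 = 4 + (u + v)²)
Z(H, R) = -325 (Z(H, R) = 5*((39 + 0) - 104) = 5*(39 - 104) = 5*(-65) = -325)
-22179 - Z(s(-4, -12), -217) = -22179 - 1*(-325) = -22179 + 325 = -21854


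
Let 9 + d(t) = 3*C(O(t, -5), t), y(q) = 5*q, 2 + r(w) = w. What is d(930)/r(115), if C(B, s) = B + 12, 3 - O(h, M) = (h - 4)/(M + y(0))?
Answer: 2958/565 ≈ 5.2354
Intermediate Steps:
r(w) = -2 + w
O(h, M) = 3 - (-4 + h)/M (O(h, M) = 3 - (h - 4)/(M + 5*0) = 3 - (-4 + h)/(M + 0) = 3 - (-4 + h)/M)
C(B, s) = 12 + B
d(t) = 168/5 + 3*t/5 (d(t) = -9 + 3*(12 + (4 - t + 3*(-5))/(-5)) = -9 + 3*(12 - (4 - t - 15)/5) = -9 + 3*(12 - (-11 - t)/5) = -9 + 3*(12 + (11/5 + t/5)) = -9 + 3*(71/5 + t/5) = -9 + (213/5 + 3*t/5) = 168/5 + 3*t/5)
d(930)/r(115) = (168/5 + (3/5)*930)/(-2 + 115) = (168/5 + 558)/113 = (2958/5)*(1/113) = 2958/565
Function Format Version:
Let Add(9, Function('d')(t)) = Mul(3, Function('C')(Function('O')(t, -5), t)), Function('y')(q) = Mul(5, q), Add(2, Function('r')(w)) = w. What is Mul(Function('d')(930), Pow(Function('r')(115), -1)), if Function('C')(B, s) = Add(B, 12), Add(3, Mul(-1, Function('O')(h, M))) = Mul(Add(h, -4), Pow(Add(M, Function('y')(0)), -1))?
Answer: Rational(2958, 565) ≈ 5.2354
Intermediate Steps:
Function('r')(w) = Add(-2, w)
Function('O')(h, M) = Add(3, Mul(-1, Pow(M, -1), Add(-4, h))) (Function('O')(h, M) = Add(3, Mul(-1, Mul(Add(h, -4), Pow(Add(M, Mul(5, 0)), -1)))) = Add(3, Mul(-1, Mul(Add(-4, h), Pow(Add(M, 0), -1)))) = Add(3, Mul(-1, Mul(Add(-4, h), Pow(M, -1)))) = Add(3, Mul(-1, Mul(Pow(M, -1), Add(-4, h)))) = Add(3, Mul(-1, Pow(M, -1), Add(-4, h))))
Function('C')(B, s) = Add(12, B)
Function('d')(t) = Add(Rational(168, 5), Mul(Rational(3, 5), t)) (Function('d')(t) = Add(-9, Mul(3, Add(12, Mul(Pow(-5, -1), Add(4, Mul(-1, t), Mul(3, -5)))))) = Add(-9, Mul(3, Add(12, Mul(Rational(-1, 5), Add(4, Mul(-1, t), -15))))) = Add(-9, Mul(3, Add(12, Mul(Rational(-1, 5), Add(-11, Mul(-1, t)))))) = Add(-9, Mul(3, Add(12, Add(Rational(11, 5), Mul(Rational(1, 5), t))))) = Add(-9, Mul(3, Add(Rational(71, 5), Mul(Rational(1, 5), t)))) = Add(-9, Add(Rational(213, 5), Mul(Rational(3, 5), t))) = Add(Rational(168, 5), Mul(Rational(3, 5), t)))
Mul(Function('d')(930), Pow(Function('r')(115), -1)) = Mul(Add(Rational(168, 5), Mul(Rational(3, 5), 930)), Pow(Add(-2, 115), -1)) = Mul(Add(Rational(168, 5), 558), Pow(113, -1)) = Mul(Rational(2958, 5), Rational(1, 113)) = Rational(2958, 565)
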